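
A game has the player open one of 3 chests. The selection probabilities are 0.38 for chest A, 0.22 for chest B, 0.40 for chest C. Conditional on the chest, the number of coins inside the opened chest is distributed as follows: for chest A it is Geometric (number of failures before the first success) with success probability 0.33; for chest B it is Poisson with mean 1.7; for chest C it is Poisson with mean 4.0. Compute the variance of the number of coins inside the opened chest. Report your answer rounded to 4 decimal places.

5.3763

Per component, A: μ=2.0303, E[X²]=10.2746; B: μ=1.7, E[X²]=4.59; C: μ=4, E[X²]=20.
E[X] = 0.38·2.0303 + 0.22·1.7 + 0.4·4 = 2.74552.
E[X²] = 0.38·10.2746 + 0.22·4.59 + 0.4·20 = 12.9141.
Var(X) = E[X²] − (E[X])² = 12.9141 − 7.53785 = 5.37628.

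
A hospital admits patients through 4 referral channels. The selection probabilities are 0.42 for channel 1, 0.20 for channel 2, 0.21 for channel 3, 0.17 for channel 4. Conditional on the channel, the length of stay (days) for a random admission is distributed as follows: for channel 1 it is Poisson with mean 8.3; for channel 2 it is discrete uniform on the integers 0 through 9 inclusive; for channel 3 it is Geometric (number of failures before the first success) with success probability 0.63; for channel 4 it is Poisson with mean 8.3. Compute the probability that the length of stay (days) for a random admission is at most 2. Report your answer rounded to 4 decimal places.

Conditional on each channel, P(X ≤ 2): 1: 0.0108714; 2: 0.3; 3: 0.949347; 4: 0.0108714.
By total probability, P(X ≤ 2) = 0.42·0.0108714 + 0.2·0.3 + 0.21·0.949347 + 0.17·0.0108714 = 0.265777.

0.2658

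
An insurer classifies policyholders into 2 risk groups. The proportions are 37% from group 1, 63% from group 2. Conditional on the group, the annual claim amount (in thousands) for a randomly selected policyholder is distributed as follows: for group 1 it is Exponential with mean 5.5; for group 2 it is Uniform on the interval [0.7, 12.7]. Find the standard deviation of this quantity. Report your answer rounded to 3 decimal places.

4.369

Per component, 1: μ=5.5, E[X²]=60.5; 2: μ=6.7, E[X²]=56.89.
E[X] = 0.37·5.5 + 0.63·6.7 = 6.256.
E[X²] = 0.37·60.5 + 0.63·56.89 = 58.2257.
Var(X) = E[X²] − (E[X])² = 58.2257 − 39.1375 = 19.0882.
SD(X) = √19.0882 = 4.369.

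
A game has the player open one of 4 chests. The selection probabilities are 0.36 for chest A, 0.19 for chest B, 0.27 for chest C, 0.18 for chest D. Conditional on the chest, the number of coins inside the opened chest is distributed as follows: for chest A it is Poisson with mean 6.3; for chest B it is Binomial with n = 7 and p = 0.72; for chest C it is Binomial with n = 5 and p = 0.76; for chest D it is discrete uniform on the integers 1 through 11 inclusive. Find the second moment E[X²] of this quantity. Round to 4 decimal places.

34.0759

For each component E[X²] = Var + (mean)², giving A: 45.99; B: 26.8128; C: 15.352; D: 46.
Overall E[X²] = 0.36·45.99 + 0.19·26.8128 + 0.27·15.352 + 0.18·46 = 34.0759.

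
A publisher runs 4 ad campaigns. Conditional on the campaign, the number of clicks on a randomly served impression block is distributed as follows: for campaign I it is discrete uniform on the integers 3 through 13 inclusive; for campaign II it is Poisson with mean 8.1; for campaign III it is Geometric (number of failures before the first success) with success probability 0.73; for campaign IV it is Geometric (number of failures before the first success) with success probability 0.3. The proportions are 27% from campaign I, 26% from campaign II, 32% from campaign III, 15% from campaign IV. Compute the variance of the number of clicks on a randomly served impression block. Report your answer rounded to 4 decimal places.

18.9197

Per component, I: μ=8, E[X²]=74; II: μ=8.1, E[X²]=73.71; III: μ=0.369863, E[X²]=0.64346; IV: μ=2.33333, E[X²]=13.2222.
E[X] = 0.27·8 + 0.26·8.1 + 0.32·0.369863 + 0.15·2.33333 = 4.73436.
E[X²] = 0.27·74 + 0.26·73.71 + 0.32·0.64346 + 0.15·13.2222 = 41.3338.
Var(X) = E[X²] − (E[X])² = 41.3338 − 22.4141 = 18.9197.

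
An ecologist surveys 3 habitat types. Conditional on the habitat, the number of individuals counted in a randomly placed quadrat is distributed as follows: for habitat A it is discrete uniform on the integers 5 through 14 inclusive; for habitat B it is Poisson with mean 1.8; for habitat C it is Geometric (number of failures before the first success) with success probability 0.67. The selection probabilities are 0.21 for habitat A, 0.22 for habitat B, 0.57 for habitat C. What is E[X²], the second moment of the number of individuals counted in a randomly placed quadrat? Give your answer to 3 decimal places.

22.351

For each component E[X²] = Var + (mean)², giving A: 98.5; B: 5.04; C: 0.977723.
Overall E[X²] = 0.21·98.5 + 0.22·5.04 + 0.57·0.977723 = 22.3511.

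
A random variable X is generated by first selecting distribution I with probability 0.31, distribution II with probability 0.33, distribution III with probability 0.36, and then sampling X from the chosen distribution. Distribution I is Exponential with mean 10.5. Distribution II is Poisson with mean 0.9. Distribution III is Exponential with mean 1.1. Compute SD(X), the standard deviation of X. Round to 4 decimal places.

7.3623

Per component, I: μ=10.5, E[X²]=220.5; II: μ=0.9, E[X²]=1.71; III: μ=1.1, E[X²]=2.42.
E[X] = 0.31·10.5 + 0.33·0.9 + 0.36·1.1 = 3.948.
E[X²] = 0.31·220.5 + 0.33·1.71 + 0.36·2.42 = 69.7905.
Var(X) = E[X²] − (E[X])² = 69.7905 − 15.5867 = 54.2038.
SD(X) = √54.2038 = 7.36232.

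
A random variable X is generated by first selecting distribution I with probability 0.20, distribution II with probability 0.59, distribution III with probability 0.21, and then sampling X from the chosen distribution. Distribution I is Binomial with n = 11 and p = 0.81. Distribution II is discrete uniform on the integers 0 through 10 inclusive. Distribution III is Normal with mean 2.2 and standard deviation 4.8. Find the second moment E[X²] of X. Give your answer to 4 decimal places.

42.7210

For each component E[X²] = Var + (mean)², giving I: 81.081; II: 35; III: 27.88.
Overall E[X²] = 0.2·81.081 + 0.59·35 + 0.21·27.88 = 42.721.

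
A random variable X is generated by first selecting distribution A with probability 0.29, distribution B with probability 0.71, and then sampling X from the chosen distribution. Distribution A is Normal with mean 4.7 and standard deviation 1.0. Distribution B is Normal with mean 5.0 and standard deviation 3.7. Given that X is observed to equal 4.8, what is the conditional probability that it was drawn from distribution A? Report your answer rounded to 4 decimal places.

0.6009

Likelihoods f(4.8 | ·): A: 0.396953; B: 0.107665.
Posterior ∝ prior × likelihood. Numerator for A: 0.29·0.396953 = 0.115116.
Normalizing constant: 0.29·0.396953 + 0.71·0.107665 = 0.191558.
P(A | observation) = 0.115116 / 0.191558 = 0.600946.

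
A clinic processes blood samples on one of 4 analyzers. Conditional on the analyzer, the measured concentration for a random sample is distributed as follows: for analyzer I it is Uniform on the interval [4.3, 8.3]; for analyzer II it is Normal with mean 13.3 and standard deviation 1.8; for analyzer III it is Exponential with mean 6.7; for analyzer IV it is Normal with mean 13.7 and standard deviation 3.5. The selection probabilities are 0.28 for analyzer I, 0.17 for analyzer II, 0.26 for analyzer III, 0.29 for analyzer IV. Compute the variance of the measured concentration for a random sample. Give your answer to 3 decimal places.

Per component, I: μ=6.3, E[X²]=41.0233; II: μ=13.3, E[X²]=180.13; III: μ=6.7, E[X²]=89.78; IV: μ=13.7, E[X²]=199.94.
E[X] = 0.28·6.3 + 0.17·13.3 + 0.26·6.7 + 0.29·13.7 = 9.74.
E[X²] = 0.28·41.0233 + 0.17·180.13 + 0.26·89.78 + 0.29·199.94 = 123.434.
Var(X) = E[X²] − (E[X])² = 123.434 − 94.8676 = 28.5664.

28.566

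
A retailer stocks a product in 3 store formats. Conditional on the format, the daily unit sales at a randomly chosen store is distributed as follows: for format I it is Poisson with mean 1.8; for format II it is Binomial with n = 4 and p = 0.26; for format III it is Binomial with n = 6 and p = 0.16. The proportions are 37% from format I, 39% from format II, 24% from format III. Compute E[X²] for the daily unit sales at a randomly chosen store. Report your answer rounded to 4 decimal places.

For each component E[X²] = Var + (mean)², giving I: 5.04; II: 1.8512; III: 1.728.
Overall E[X²] = 0.37·5.04 + 0.39·1.8512 + 0.24·1.728 = 3.00149.

3.0015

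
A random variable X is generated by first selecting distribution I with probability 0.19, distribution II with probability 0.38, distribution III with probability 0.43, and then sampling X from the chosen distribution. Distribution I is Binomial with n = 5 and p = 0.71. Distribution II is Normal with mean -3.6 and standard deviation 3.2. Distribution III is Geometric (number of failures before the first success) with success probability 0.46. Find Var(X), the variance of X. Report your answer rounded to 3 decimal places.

Per component, I: μ=3.55, E[X²]=13.632; II: μ=-3.6, E[X²]=23.2; III: μ=1.17391, E[X²]=3.93006.
E[X] = 0.19·3.55 + 0.38·-3.6 + 0.43·1.17391 = -0.188717.
E[X²] = 0.19·13.632 + 0.38·23.2 + 0.43·3.93006 = 13.096.
Var(X) = E[X²] − (E[X])² = 13.096 − 0.0356143 = 13.0604.

13.060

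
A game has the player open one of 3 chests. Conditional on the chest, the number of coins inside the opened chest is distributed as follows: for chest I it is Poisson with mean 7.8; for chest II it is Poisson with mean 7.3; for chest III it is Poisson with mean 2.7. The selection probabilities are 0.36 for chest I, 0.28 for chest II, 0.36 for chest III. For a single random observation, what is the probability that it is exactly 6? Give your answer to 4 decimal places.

0.0989

Conditional on each chest, P(X = 6): I: 0.128156; II: 0.141989; III: 0.0361622.
By total probability, P(X = 6) = 0.36·0.128156 + 0.28·0.141989 + 0.36·0.0361622 = 0.0989114.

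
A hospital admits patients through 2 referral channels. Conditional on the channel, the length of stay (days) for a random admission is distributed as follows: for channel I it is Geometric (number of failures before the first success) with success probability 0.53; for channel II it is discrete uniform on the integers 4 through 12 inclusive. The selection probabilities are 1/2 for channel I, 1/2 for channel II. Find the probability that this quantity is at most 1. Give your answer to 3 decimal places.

Conditional on each channel, P(X ≤ 1): I: 0.7791; II: 0.
By total probability, P(X ≤ 1) = 0.5·0.7791 + 0.5·0 = 0.38955.

0.390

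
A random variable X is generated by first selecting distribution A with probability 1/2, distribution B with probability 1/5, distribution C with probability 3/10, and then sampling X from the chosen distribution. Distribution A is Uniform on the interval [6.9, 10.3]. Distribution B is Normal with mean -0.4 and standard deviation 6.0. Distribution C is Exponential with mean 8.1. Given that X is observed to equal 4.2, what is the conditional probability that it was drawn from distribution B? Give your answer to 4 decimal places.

Likelihoods f(4.2 | ·): A: 0; B: 0.0495592; C: 0.0735064.
Posterior ∝ prior × likelihood. Numerator for B: 0.2·0.0495592 = 0.00991184.
Normalizing constant: 0.5·0 + 0.2·0.0495592 + 0.3·0.0735064 = 0.0319638.
P(B | observation) = 0.00991184 / 0.0319638 = 0.310096.

0.3101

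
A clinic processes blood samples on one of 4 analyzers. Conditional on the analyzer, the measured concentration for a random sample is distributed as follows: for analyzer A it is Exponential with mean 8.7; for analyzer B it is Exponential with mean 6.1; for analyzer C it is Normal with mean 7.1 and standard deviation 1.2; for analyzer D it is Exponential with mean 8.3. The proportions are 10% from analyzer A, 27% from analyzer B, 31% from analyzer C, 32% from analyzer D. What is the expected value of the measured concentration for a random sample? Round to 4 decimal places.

7.3740

Component means — A: 8.7; B: 6.1; C: 7.1; D: 8.3.
E[X] = 0.1·8.7 + 0.27·6.1 + 0.31·7.1 + 0.32·8.3 = 7.374.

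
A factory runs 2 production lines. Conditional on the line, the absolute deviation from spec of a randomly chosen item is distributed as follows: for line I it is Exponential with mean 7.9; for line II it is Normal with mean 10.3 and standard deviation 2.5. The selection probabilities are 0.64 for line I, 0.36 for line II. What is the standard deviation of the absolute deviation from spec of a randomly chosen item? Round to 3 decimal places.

Per component, I: μ=7.9, E[X²]=124.82; II: μ=10.3, E[X²]=112.34.
E[X] = 0.64·7.9 + 0.36·10.3 = 8.764.
E[X²] = 0.64·124.82 + 0.36·112.34 = 120.327.
Var(X) = E[X²] − (E[X])² = 120.327 − 76.8077 = 43.5195.
SD(X) = √43.5195 = 6.59693.

6.597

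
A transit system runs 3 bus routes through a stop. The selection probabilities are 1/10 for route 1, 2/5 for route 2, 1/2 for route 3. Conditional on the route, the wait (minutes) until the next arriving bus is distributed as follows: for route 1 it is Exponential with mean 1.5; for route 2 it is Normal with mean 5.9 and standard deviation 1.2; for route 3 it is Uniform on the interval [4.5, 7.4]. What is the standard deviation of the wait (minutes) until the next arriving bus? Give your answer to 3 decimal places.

Per component, 1: μ=1.5, E[X²]=4.5; 2: μ=5.9, E[X²]=36.25; 3: μ=5.95, E[X²]=36.1033.
E[X] = 0.1·1.5 + 0.4·5.9 + 0.5·5.95 = 5.485.
E[X²] = 0.1·4.5 + 0.4·36.25 + 0.5·36.1033 = 33.0017.
Var(X) = E[X²] − (E[X])² = 33.0017 − 30.0852 = 2.91644.
SD(X) = √2.91644 = 1.70776.

1.708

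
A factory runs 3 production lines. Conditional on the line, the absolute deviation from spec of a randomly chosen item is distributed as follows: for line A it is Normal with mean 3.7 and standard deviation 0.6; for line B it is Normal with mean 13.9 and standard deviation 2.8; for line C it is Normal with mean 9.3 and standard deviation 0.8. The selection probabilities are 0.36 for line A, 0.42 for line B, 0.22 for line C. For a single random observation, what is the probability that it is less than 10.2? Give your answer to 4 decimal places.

Conditional on each line, P(X < 10.2): A: 1; B: 0.0931793; C: 0.869705.
By total probability, P(X < 10.2) = 0.36·1 + 0.42·0.0931793 + 0.22·0.869705 = 0.59047.

0.5905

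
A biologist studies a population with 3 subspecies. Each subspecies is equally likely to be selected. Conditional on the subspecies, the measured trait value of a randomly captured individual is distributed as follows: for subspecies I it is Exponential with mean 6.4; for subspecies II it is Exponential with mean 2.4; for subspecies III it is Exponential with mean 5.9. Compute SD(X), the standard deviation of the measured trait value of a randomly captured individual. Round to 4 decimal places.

Per component, I: μ=6.4, E[X²]=81.92; II: μ=2.4, E[X²]=11.52; III: μ=5.9, E[X²]=69.62.
E[X] = 0.333333·6.4 + 0.333333·2.4 + 0.333333·5.9 = 4.9.
E[X²] = 0.333333·81.92 + 0.333333·11.52 + 0.333333·69.62 = 54.3533.
Var(X) = E[X²] − (E[X])² = 54.3533 − 24.01 = 30.3433.
SD(X) = √30.3433 = 5.50848.

5.5085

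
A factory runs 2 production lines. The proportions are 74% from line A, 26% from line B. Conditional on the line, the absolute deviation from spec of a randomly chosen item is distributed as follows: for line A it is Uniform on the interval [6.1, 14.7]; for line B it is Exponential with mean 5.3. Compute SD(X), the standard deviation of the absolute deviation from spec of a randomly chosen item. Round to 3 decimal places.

Per component, A: μ=10.4, E[X²]=114.323; B: μ=5.3, E[X²]=56.18.
E[X] = 0.74·10.4 + 0.26·5.3 = 9.074.
E[X²] = 0.74·114.323 + 0.26·56.18 = 99.2061.
Var(X) = E[X²] − (E[X])² = 99.2061 − 82.3375 = 16.8686.
SD(X) = √16.8686 = 4.10714.

4.107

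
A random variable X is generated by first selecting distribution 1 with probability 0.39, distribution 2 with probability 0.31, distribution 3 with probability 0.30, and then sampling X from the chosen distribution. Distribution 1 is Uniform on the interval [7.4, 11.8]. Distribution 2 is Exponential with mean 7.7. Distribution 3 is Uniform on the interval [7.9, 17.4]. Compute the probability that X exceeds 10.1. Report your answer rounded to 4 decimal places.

Conditional on each component, P(X > 10.1): 1: 0.386364; 2: 0.269365; 3: 0.768421.
By total probability, P(X > 10.1) = 0.39·0.386364 + 0.31·0.269365 + 0.3·0.768421 = 0.464711.

0.4647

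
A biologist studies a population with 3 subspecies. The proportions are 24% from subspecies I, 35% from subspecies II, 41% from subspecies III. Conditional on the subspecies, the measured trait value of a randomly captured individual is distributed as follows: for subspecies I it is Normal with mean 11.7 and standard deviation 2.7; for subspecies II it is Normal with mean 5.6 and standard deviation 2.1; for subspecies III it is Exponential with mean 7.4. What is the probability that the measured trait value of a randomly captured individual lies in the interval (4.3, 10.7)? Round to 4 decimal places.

Conditional on each subspecies, P(4.3 < X < 10.7): I: 0.352488; II: 0.724478; III: 0.32377.
By total probability, P(4.3 < X < 10.7) = 0.24·0.352488 + 0.35·0.724478 + 0.41·0.32377 = 0.47091.

0.4709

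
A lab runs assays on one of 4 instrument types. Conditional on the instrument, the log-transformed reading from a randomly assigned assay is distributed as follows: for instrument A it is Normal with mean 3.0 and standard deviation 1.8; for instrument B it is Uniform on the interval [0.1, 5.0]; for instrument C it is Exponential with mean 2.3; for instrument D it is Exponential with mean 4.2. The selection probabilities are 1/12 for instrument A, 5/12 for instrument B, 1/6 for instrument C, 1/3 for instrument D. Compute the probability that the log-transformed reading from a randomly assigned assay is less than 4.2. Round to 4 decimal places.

Conditional on each instrument, P(X < 4.2): A: 0.747507; B: 0.836735; C: 0.838957; D: 0.632121.
By total probability, P(X < 4.2) = 0.0833333·0.747507 + 0.416667·0.836735 + 0.166667·0.838957 + 0.333333·0.632121 = 0.761465.

0.7615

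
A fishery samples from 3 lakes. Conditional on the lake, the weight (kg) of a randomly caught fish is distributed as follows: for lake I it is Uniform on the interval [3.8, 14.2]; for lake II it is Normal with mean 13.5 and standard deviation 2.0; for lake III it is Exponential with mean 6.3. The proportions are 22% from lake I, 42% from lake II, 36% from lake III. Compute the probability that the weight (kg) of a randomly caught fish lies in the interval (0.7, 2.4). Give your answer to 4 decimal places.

0.0762

Conditional on each lake, P(0.7 < X < 2.4): I: 0; II: 1.42058e-08; III: 0.211629.
By total probability, P(0.7 < X < 2.4) = 0.22·0 + 0.42·1.42058e-08 + 0.36·0.211629 = 0.0761864.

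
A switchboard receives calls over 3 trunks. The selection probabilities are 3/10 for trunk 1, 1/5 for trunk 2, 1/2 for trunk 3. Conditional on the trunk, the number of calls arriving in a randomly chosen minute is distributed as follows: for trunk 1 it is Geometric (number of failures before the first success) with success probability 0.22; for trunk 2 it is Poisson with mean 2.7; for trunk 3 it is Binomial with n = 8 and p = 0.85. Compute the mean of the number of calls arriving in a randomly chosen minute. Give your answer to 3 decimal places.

Component means — 1: 3.54545; 2: 2.7; 3: 6.8.
E[X] = 0.3·3.54545 + 0.2·2.7 + 0.5·6.8 = 5.00364.

5.004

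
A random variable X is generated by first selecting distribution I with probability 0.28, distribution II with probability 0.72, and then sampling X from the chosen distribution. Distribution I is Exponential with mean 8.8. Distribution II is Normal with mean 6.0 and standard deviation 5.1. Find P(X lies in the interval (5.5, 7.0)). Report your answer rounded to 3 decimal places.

0.108

Conditional on each component, P(5.5 < X < 7.0): I: 0.0838854; II: 0.116775.
By total probability, P(5.5 < X < 7.0) = 0.28·0.0838854 + 0.72·0.116775 = 0.107566.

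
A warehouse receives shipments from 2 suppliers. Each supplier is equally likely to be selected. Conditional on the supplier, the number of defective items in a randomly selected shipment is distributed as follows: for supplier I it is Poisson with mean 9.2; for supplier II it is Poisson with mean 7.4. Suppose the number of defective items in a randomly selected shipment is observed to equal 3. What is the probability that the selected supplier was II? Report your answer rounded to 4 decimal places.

0.7589

Likelihoods P(X=3 | ·): I: 0.013113; II: 0.0412824.
Posterior ∝ prior × likelihood. Numerator for II: 0.5·0.0412824 = 0.0206412.
Normalizing constant: 0.5·0.013113 + 0.5·0.0412824 = 0.0271977.
P(II | observation) = 0.0206412 / 0.0271977 = 0.758931.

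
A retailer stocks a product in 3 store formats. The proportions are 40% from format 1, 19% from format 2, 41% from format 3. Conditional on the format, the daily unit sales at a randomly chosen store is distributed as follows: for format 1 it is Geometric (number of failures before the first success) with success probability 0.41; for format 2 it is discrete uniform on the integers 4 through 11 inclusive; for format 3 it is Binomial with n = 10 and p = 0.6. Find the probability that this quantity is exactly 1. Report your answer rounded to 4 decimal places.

Conditional on each format, P(X = 1): 1: 0.2419; 2: 0; 3: 0.00157286.
By total probability, P(X = 1) = 0.4·0.2419 + 0.19·0 + 0.41·0.00157286 = 0.0974049.

0.0974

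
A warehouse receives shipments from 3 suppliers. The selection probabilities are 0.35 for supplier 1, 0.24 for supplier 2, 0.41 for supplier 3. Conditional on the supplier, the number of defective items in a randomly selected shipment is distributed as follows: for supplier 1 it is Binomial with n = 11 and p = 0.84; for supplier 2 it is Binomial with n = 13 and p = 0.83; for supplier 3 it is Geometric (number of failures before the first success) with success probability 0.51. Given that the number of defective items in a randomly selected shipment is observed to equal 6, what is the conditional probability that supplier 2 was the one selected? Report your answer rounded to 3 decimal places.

0.059

Likelihoods P(X=6 | ·): 1: 0.0170184; 2: 0.00230212; 3: 0.00705906.
Posterior ∝ prior × likelihood. Numerator for 2: 0.24·0.00230212 = 0.000552509.
Normalizing constant: 0.35·0.0170184 + 0.24·0.00230212 + 0.41·0.00705906 = 0.00940315.
P(2 | observation) = 0.000552509 / 0.00940315 = 0.0587579.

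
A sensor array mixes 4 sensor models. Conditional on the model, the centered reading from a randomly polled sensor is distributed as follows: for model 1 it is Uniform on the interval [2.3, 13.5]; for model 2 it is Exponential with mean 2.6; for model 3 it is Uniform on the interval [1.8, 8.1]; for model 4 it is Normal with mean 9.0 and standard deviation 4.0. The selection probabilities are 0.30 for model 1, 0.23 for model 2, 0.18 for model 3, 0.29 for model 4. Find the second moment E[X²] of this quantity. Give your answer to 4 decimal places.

58.1044

For each component E[X²] = Var + (mean)², giving 1: 72.8633; 2: 13.52; 3: 27.81; 4: 97.
Overall E[X²] = 0.3·72.8633 + 0.23·13.52 + 0.18·27.81 + 0.29·97 = 58.1044.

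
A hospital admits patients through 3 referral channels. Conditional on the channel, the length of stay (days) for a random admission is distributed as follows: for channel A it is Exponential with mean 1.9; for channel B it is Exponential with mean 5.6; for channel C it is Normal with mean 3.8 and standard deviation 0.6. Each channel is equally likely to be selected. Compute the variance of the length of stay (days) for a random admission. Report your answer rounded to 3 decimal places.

Per component, A: μ=1.9, E[X²]=7.22; B: μ=5.6, E[X²]=62.72; C: μ=3.8, E[X²]=14.8.
E[X] = 0.333333·1.9 + 0.333333·5.6 + 0.333333·3.8 = 3.76667.
E[X²] = 0.333333·7.22 + 0.333333·62.72 + 0.333333·14.8 = 28.2467.
Var(X) = E[X²] − (E[X])² = 28.2467 − 14.1878 = 14.0589.

14.059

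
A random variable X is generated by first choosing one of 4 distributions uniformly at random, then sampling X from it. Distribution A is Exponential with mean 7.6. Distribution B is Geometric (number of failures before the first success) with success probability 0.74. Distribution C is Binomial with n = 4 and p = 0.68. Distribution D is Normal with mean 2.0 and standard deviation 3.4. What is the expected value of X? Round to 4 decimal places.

Component means — A: 7.6; B: 0.351351; C: 2.72; D: 2.
E[X] = 0.25·7.6 + 0.25·0.351351 + 0.25·2.72 + 0.25·2 = 3.16784.

3.1678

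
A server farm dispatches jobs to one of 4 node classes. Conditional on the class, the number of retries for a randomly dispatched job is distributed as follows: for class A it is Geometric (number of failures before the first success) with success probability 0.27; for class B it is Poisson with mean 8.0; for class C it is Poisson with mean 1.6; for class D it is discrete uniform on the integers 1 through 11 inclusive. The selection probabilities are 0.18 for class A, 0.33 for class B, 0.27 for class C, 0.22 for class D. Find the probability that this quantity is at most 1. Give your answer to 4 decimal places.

0.2468

Conditional on each class, P(X ≤ 1): A: 0.4671; B: 0.00301916; C: 0.524931; D: 0.0909091.
By total probability, P(X ≤ 1) = 0.18·0.4671 + 0.33·0.00301916 + 0.27·0.524931 + 0.22·0.0909091 = 0.246806.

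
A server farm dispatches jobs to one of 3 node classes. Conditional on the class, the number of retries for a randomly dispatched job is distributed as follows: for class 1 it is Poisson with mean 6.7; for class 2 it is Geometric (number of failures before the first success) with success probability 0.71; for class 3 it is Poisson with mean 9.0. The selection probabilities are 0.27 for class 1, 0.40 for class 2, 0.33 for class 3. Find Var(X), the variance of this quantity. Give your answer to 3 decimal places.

19.499

Per component, 1: μ=6.7, E[X²]=51.59; 2: μ=0.408451, E[X²]=0.742115; 3: μ=9, E[X²]=90.
E[X] = 0.27·6.7 + 0.4·0.408451 + 0.33·9 = 4.94238.
E[X²] = 0.27·51.59 + 0.4·0.742115 + 0.33·90 = 43.9261.
Var(X) = E[X²] − (E[X])² = 43.9261 − 24.4271 = 19.499.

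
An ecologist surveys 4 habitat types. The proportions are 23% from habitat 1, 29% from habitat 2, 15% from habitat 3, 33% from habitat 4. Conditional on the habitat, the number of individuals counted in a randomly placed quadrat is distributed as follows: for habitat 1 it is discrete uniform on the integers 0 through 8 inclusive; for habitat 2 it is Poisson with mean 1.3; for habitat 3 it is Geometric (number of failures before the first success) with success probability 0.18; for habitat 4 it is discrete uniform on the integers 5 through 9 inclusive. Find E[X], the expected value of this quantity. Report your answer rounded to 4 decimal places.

Component means — 1: 4; 2: 1.3; 3: 4.55556; 4: 7.
E[X] = 0.23·4 + 0.29·1.3 + 0.15·4.55556 + 0.33·7 = 4.29033.

4.2903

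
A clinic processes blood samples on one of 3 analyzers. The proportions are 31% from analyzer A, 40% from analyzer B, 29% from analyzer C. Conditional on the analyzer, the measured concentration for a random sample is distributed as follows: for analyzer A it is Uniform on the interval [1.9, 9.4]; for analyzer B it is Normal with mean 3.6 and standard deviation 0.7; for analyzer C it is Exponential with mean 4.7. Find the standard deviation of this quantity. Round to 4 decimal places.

Per component, A: μ=5.65, E[X²]=36.61; B: μ=3.6, E[X²]=13.45; C: μ=4.7, E[X²]=44.18.
E[X] = 0.31·5.65 + 0.4·3.6 + 0.29·4.7 = 4.5545.
E[X²] = 0.31·36.61 + 0.4·13.45 + 0.29·44.18 = 29.5413.
Var(X) = E[X²] − (E[X])² = 29.5413 − 20.7435 = 8.79783.
SD(X) = √8.79783 = 2.96611.

2.9661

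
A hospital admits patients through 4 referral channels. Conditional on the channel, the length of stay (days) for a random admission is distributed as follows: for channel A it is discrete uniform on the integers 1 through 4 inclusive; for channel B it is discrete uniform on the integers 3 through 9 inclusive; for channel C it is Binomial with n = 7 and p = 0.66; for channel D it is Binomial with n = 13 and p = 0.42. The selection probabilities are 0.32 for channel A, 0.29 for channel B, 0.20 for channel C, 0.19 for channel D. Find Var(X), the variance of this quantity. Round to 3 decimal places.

4.586

Per component, A: μ=2.5, E[X²]=7.5; B: μ=6, E[X²]=40; C: μ=4.62, E[X²]=22.9152; D: μ=5.46, E[X²]=32.9784.
E[X] = 0.32·2.5 + 0.29·6 + 0.2·4.62 + 0.19·5.46 = 4.5014.
E[X²] = 0.32·7.5 + 0.29·40 + 0.2·22.9152 + 0.19·32.9784 = 24.8489.
Var(X) = E[X²] − (E[X])² = 24.8489 − 20.2626 = 4.58633.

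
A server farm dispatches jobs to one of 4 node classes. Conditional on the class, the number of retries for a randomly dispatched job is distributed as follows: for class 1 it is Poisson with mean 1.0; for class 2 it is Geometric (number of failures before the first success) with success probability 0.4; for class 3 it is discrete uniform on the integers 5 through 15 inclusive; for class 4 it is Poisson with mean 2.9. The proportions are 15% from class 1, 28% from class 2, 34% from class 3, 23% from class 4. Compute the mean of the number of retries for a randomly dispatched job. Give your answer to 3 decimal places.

4.637

Component means — 1: 1; 2: 1.5; 3: 10; 4: 2.9.
E[X] = 0.15·1 + 0.28·1.5 + 0.34·10 + 0.23·2.9 = 4.637.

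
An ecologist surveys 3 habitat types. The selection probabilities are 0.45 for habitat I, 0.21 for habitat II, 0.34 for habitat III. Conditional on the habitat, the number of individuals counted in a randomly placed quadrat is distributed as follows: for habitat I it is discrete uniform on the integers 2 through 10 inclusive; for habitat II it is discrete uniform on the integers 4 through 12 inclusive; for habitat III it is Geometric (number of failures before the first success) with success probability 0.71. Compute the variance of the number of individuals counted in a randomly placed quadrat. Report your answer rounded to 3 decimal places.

13.872

Per component, I: μ=6, E[X²]=42.6667; II: μ=8, E[X²]=70.6667; III: μ=0.408451, E[X²]=0.742115.
E[X] = 0.45·6 + 0.21·8 + 0.34·0.408451 = 4.51887.
E[X²] = 0.45·42.6667 + 0.21·70.6667 + 0.34·0.742115 = 34.2923.
Var(X) = E[X²] − (E[X])² = 34.2923 − 20.4202 = 13.8721.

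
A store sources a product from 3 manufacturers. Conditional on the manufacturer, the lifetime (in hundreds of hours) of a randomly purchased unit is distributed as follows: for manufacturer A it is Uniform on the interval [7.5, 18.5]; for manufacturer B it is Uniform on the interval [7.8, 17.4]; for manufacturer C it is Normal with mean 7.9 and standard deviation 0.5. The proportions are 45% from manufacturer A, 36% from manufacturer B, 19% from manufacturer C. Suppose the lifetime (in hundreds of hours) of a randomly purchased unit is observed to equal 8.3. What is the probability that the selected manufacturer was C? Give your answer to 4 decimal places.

Likelihoods f(8.3 | ·): A: 0.0909091; B: 0.104167; C: 0.579383.
Posterior ∝ prior × likelihood. Numerator for C: 0.19·0.579383 = 0.110083.
Normalizing constant: 0.45·0.0909091 + 0.36·0.104167 + 0.19·0.579383 = 0.188492.
P(C | observation) = 0.110083 / 0.188492 = 0.584019.

0.5840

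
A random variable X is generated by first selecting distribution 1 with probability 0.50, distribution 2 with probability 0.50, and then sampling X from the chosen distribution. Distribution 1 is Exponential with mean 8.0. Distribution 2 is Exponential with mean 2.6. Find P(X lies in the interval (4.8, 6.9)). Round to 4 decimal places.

Conditional on each component, P(4.8 < X < 6.9): 1: 0.126706; 2: 0.0874631.
By total probability, P(4.8 < X < 6.9) = 0.5·0.126706 + 0.5·0.0874631 = 0.107085.

0.1071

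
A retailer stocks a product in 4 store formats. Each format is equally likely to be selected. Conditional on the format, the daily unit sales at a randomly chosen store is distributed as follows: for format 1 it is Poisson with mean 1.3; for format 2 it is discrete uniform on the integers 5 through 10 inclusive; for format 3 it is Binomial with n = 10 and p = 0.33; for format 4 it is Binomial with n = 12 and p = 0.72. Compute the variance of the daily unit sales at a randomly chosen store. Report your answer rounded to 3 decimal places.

11.197

Per component, 1: μ=1.3, E[X²]=2.99; 2: μ=7.5, E[X²]=59.1667; 3: μ=3.3, E[X²]=13.101; 4: μ=8.64, E[X²]=77.0688.
E[X] = 0.25·1.3 + 0.25·7.5 + 0.25·3.3 + 0.25·8.64 = 5.185.
E[X²] = 0.25·2.99 + 0.25·59.1667 + 0.25·13.101 + 0.25·77.0688 = 38.0816.
Var(X) = E[X²] − (E[X])² = 38.0816 − 26.8842 = 11.1974.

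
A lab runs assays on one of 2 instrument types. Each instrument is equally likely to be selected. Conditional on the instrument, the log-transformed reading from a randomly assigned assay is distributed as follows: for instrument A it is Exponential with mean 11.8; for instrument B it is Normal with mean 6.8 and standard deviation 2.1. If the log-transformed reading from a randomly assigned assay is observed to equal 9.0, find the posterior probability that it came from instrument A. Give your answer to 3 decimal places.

0.265

Likelihoods f(9.0 | ·): A: 0.0395254; B: 0.109741.
Posterior ∝ prior × likelihood. Numerator for A: 0.5·0.0395254 = 0.0197627.
Normalizing constant: 0.5·0.0395254 + 0.5·0.109741 = 0.0746334.
P(A | observation) = 0.0197627 / 0.0746334 = 0.264797.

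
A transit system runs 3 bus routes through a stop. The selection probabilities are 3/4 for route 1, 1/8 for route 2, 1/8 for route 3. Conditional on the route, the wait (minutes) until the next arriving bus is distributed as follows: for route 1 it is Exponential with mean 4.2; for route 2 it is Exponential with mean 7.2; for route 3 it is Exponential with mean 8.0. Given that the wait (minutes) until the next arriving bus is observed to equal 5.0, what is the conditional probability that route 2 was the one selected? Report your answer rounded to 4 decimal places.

Likelihoods f(5.0 | ·): 1: 0.0723992; 2: 0.0693544; 3: 0.0669077.
Posterior ∝ prior × likelihood. Numerator for 2: 0.125·0.0693544 = 0.0086693.
Normalizing constant: 0.75·0.0723992 + 0.125·0.0693544 + 0.125·0.0669077 = 0.0713321.
P(2 | observation) = 0.0086693 / 0.0713321 = 0.121534.

0.1215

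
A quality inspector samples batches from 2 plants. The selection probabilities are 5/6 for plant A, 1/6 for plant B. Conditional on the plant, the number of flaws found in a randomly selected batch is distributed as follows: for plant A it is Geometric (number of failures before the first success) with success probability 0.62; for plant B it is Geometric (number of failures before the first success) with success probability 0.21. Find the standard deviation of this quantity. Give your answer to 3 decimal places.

Per component, A: μ=0.612903, E[X²]=1.3642; B: μ=3.7619, E[X²]=32.0658.
E[X] = 0.833333·0.612903 + 0.166667·3.7619 = 1.13774.
E[X²] = 0.833333·1.3642 + 0.166667·32.0658 = 6.48113.
Var(X) = E[X²] − (E[X])² = 6.48113 − 1.29445 = 5.18668.
SD(X) = √5.18668 = 2.27743.

2.277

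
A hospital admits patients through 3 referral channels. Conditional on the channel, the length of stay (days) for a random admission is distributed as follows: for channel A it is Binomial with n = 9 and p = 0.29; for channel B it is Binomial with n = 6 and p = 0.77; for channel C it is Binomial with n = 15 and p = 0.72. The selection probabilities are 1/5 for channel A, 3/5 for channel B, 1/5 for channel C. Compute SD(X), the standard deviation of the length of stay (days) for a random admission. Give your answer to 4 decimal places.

3.0601

Per component, A: μ=2.61, E[X²]=8.6652; B: μ=4.62, E[X²]=22.407; C: μ=10.8, E[X²]=119.664.
E[X] = 0.2·2.61 + 0.6·4.62 + 0.2·10.8 = 5.454.
E[X²] = 0.2·8.6652 + 0.6·22.407 + 0.2·119.664 = 39.11.
Var(X) = E[X²] − (E[X])² = 39.11 − 29.7461 = 9.36392.
SD(X) = √9.36392 = 3.06005.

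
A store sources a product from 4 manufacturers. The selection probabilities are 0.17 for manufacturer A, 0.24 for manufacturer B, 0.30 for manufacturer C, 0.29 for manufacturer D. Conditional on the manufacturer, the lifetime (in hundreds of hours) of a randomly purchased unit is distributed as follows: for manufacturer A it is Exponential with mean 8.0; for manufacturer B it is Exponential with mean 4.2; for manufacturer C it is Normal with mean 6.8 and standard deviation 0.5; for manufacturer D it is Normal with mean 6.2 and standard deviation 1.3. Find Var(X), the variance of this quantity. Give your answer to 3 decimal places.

17.297

Per component, A: μ=8, E[X²]=128; B: μ=4.2, E[X²]=35.28; C: μ=6.8, E[X²]=46.49; D: μ=6.2, E[X²]=40.13.
E[X] = 0.17·8 + 0.24·4.2 + 0.3·6.8 + 0.29·6.2 = 6.206.
E[X²] = 0.17·128 + 0.24·35.28 + 0.3·46.49 + 0.29·40.13 = 55.8119.
Var(X) = E[X²] − (E[X])² = 55.8119 − 38.5144 = 17.2975.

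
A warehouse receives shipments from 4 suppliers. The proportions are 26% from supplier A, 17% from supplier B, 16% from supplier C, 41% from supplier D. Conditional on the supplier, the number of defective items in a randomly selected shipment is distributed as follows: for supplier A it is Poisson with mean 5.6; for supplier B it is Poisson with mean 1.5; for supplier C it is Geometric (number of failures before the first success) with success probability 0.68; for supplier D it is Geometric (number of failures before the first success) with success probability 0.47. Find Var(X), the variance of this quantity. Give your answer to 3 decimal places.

6.842

Per component, A: μ=5.6, E[X²]=36.96; B: μ=1.5, E[X²]=3.75; C: μ=0.470588, E[X²]=0.913495; D: μ=1.12766, E[X²]=3.67089.
E[X] = 0.26·5.6 + 0.17·1.5 + 0.16·0.470588 + 0.41·1.12766 = 2.24863.
E[X²] = 0.26·36.96 + 0.17·3.75 + 0.16·0.913495 + 0.41·3.67089 = 11.8983.
Var(X) = E[X²] − (E[X])² = 11.8983 − 5.05636 = 6.84197.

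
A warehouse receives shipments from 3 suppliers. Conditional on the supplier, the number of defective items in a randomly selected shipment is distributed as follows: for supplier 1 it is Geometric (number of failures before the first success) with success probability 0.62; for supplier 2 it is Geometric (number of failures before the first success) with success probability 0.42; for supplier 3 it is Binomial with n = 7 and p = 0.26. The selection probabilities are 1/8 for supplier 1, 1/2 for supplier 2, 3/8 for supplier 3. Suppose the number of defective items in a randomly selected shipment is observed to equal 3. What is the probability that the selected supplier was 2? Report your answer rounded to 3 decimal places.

0.358

Likelihoods P(X=3 | ·): 1: 0.0340206; 2: 0.081947; 3: 0.184465.
Posterior ∝ prior × likelihood. Numerator for 2: 0.5·0.081947 = 0.0409735.
Normalizing constant: 0.125·0.0340206 + 0.5·0.081947 + 0.375·0.184465 = 0.114401.
P(2 | observation) = 0.0409735 / 0.114401 = 0.358158.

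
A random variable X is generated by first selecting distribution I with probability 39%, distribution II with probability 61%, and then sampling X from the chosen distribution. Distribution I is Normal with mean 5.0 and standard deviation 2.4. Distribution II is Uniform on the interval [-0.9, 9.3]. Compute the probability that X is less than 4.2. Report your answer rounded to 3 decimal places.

Conditional on each component, P(X < 4.2): I: 0.369441; II: 0.5.
By total probability, P(X < 4.2) = 0.39·0.369441 + 0.61·0.5 = 0.449082.

0.449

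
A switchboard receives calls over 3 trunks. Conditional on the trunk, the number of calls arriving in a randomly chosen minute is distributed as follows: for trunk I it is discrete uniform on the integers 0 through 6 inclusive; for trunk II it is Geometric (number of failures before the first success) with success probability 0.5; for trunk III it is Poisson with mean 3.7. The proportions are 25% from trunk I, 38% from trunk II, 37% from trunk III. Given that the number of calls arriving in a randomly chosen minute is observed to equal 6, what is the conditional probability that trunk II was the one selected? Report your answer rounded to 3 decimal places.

0.042

Likelihoods P(X=6 | ·): I: 0.142857; II: 0.0078125; III: 0.0881025.
Posterior ∝ prior × likelihood. Numerator for II: 0.38·0.0078125 = 0.00296875.
Normalizing constant: 0.25·0.142857 + 0.38·0.0078125 + 0.37·0.0881025 = 0.071281.
P(II | observation) = 0.00296875 / 0.071281 = 0.0416486.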